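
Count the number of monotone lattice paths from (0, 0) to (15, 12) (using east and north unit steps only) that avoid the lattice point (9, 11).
Number of paths = 16208140

Total paths from (0, 0) to (15, 12): C(27, 15) = 17383860. Paths through (9, 11): (paths (0, 0) → (9, 11)) × (paths (9, 11) → (15, 12)) = C(20, 9) · C(7, 6) = 167960 · 7 = 1175720. Avoidance count = 17383860 − 1175720 = 16208140.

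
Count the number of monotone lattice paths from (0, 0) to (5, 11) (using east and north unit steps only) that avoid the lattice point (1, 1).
Number of paths = 2366

Total paths from (0, 0) to (5, 11): C(16, 5) = 4368. Paths through (1, 1): (paths (0, 0) → (1, 1)) × (paths (1, 1) → (5, 11)) = C(2, 1) · C(14, 4) = 2 · 1001 = 2002. Avoidance count = 4368 − 2002 = 2366.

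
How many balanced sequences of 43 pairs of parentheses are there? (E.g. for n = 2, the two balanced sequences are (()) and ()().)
C_43 = 150853479205085351660700

These balanced parentheses are counted by the Catalan number C_n = (1/(n + 1)) · C(2n, n). For n = 43: C_43 = (1/44) · C(86, 43) = 6637553085023755473070800/44 = 150853479205085351660700.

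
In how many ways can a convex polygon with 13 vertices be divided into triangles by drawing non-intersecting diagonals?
C_11 = 58786

These polygon triangulations are counted by the Catalan number C_n = (1/(n + 1)) · C(2n, n). For n = 11: C_11 = (1/12) · C(22, 11) = 705432/12 = 58786.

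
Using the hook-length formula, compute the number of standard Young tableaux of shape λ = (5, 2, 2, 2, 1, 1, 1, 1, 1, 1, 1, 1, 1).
# SYT of shape (5, 2, 2, 2, 1, 1, 1, 1, 1, 1, 1, 1, 1) = 912000

Hook-length formula: f^λ = n! / Π hook(c), product over all cells c of the Young diagram. For λ = (5, 2, 2, 2, 1, 1, 1, 1, 1, 1, 1, 1, 1), n = 20 boxes. Hook lengths by row (left-to-right, top-to-bottom): [17, 7, 3, 2, 1]; [13, 3]; [12, 2]; [11, 1]; [9]; [8]; [7]; [6]; [5]; [4]; [3]; [2]; [1]. Product of hooks = 2667655710720. So f^λ = 20! / 2667655710720 = 2432902008176640000 / 2667655710720 = 912000.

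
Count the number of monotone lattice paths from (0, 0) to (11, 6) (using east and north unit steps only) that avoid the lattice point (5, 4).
Number of paths = 8848

Total paths from (0, 0) to (11, 6): C(17, 11) = 12376. Paths through (5, 4): (paths (0, 0) → (5, 4)) × (paths (5, 4) → (11, 6)) = C(9, 5) · C(8, 6) = 126 · 28 = 3528. Avoidance count = 12376 − 3528 = 8848.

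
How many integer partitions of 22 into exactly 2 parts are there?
p(22, 2 parts) = 11

Partitions of n into exactly k parts are in bijection with partitions of n − k into at most k parts (subtract 1 from each part). So p(22, exactly 2) = p(20, parts ≤ 2). Computing via the recurrence p(m, j) = p(m, j−1) + p(m−j, j) gives 11.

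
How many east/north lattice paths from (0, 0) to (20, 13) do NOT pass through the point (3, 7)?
Number of paths = 561052800

Total paths from (0, 0) to (20, 13): C(33, 20) = 573166440. Paths through (3, 7): (paths (0, 0) → (3, 7)) × (paths (3, 7) → (20, 13)) = C(10, 3) · C(23, 17) = 120 · 100947 = 12113640. Avoidance count = 573166440 − 12113640 = 561052800.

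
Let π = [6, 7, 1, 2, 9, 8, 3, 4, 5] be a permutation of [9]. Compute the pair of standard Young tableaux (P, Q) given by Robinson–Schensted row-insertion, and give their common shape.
P = [1, 2, 3, 4, 5] / [6, 7, 8] / [9];  Q = [1, 2, 5, 8, 9] / [3, 4, 6] / [7];  common shape = (5, 3, 1)

Row-insert the values π_1, π_2, … into P one at a time, bumping the leftmost entry strictly greater than the inserted value down to the next row. The recording tableau Q records, in position (i, j), the step at which that cell was added to P.
  Insert 6 (step 1): P = [6];  Q = [1]
  Insert 7 (step 2): P = [6, 7];  Q = [1, 2]
  Insert 1 (step 3): P = [1, 7] / [6];  Q = [1, 2] / [3]
  Insert 2 (step 4): P = [1, 2] / [6, 7];  Q = [1, 2] / [3, 4]
  Insert 9 (step 5): P = [1, 2, 9] / [6, 7];  Q = [1, 2, 5] / [3, 4]
  Insert 8 (step 6): P = [1, 2, 8] / [6, 7, 9];  Q = [1, 2, 5] / [3, 4, 6]
  Insert 3 (step 7): P = [1, 2, 3] / [6, 7, 8] / [9];  Q = [1, 2, 5] / [3, 4, 6] / [7]
  Insert 4 (step 8): P = [1, 2, 3, 4] / [6, 7, 8] / [9];  Q = [1, 2, 5, 8] / [3, 4, 6] / [7]
  Insert 5 (step 9): P = [1, 2, 3, 4, 5] / [6, 7, 8] / [9];  Q = [1, 2, 5, 8, 9] / [3, 4, 6] / [7]
Final shape: (5, 3, 1).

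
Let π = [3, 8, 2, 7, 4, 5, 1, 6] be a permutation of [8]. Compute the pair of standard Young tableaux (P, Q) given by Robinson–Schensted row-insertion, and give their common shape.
P = [1, 4, 5, 6] / [2, 7] / [3] / [8];  Q = [1, 2, 6, 8] / [3, 4] / [5] / [7];  common shape = (4, 2, 1, 1)

Row-insert the values π_1, π_2, … into P one at a time, bumping the leftmost entry strictly greater than the inserted value down to the next row. The recording tableau Q records, in position (i, j), the step at which that cell was added to P.
  Insert 3 (step 1): P = [3];  Q = [1]
  Insert 8 (step 2): P = [3, 8];  Q = [1, 2]
  Insert 2 (step 3): P = [2, 8] / [3];  Q = [1, 2] / [3]
  Insert 7 (step 4): P = [2, 7] / [3, 8];  Q = [1, 2] / [3, 4]
  Insert 4 (step 5): P = [2, 4] / [3, 7] / [8];  Q = [1, 2] / [3, 4] / [5]
  Insert 5 (step 6): P = [2, 4, 5] / [3, 7] / [8];  Q = [1, 2, 6] / [3, 4] / [5]
  Insert 1 (step 7): P = [1, 4, 5] / [2, 7] / [3] / [8];  Q = [1, 2, 6] / [3, 4] / [5] / [7]
  Insert 6 (step 8): P = [1, 4, 5, 6] / [2, 7] / [3] / [8];  Q = [1, 2, 6, 8] / [3, 4] / [5] / [7]
Final shape: (4, 2, 1, 1).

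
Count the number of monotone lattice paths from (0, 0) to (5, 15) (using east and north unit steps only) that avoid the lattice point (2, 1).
Number of paths = 13464

Total paths from (0, 0) to (5, 15): C(20, 5) = 15504. Paths through (2, 1): (paths (0, 0) → (2, 1)) × (paths (2, 1) → (5, 15)) = C(3, 2) · C(17, 3) = 3 · 680 = 2040. Avoidance count = 15504 − 2040 = 13464.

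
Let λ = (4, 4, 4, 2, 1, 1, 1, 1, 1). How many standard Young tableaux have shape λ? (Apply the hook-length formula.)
# SYT of shape (4, 4, 4, 2, 1, 1, 1, 1, 1) = 6348888

Hook-length formula: f^λ = n! / Π hook(c), product over all cells c of the Young diagram. For λ = (4, 4, 4, 2, 1, 1, 1, 1, 1), n = 19 boxes. Hook lengths by row (left-to-right, top-to-bottom): [12, 6, 4, 3]; [11, 5, 3, 2]; [10, 4, 2, 1]; [7, 1]; [5]; [4]; [3]; [2]; [1]. Product of hooks = 19160064000. So f^λ = 19! / 19160064000 = 121645100408832000 / 19160064000 = 6348888.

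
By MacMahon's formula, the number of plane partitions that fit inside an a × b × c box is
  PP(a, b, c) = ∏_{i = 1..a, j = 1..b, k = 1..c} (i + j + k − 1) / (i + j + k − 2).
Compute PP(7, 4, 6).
PP(7, 4, 6) = 12544848030

Evaluate the triple product over i = 1..7, j = 1..4, k = 1..6. The factors are (2/1) · (3/2) · (4/3) · (5/4) · (6/5) · (7/6) · (3/2) · (4/3) · … (168 factors total). The numerators and denominators telescope so the product is an integer; carrying out the multiplication exactly gives PP(7, 4, 6) = 12544848030.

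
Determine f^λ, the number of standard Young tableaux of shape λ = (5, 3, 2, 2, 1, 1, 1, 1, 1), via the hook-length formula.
# SYT of shape (5, 3, 2, 2, 1, 1, 1, 1, 1) = 908820

Hook-length formula: f^λ = n! / Π hook(c), product over all cells c of the Young diagram. For λ = (5, 3, 2, 2, 1, 1, 1, 1, 1), n = 17 boxes. Hook lengths by row (left-to-right, top-to-bottom): [13, 7, 4, 2, 1]; [10, 4, 1]; [8, 2]; [7, 1]; [5]; [4]; [3]; [2]; [1]. Product of hooks = 391372800. So f^λ = 17! / 391372800 = 355687428096000 / 391372800 = 908820.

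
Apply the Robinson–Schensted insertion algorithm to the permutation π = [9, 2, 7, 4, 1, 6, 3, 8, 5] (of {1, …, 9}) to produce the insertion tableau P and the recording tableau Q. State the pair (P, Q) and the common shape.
P = [1, 3, 5, 8] / [2, 4, 6] / [7] / [9];  Q = [1, 3, 6, 8] / [2, 7, 9] / [4] / [5];  common shape = (4, 3, 1, 1)

Row-insert the values π_1, π_2, … into P one at a time, bumping the leftmost entry strictly greater than the inserted value down to the next row. The recording tableau Q records, in position (i, j), the step at which that cell was added to P.
  Insert 9 (step 1): P = [9];  Q = [1]
  Insert 2 (step 2): P = [2] / [9];  Q = [1] / [2]
  Insert 7 (step 3): P = [2, 7] / [9];  Q = [1, 3] / [2]
  Insert 4 (step 4): P = [2, 4] / [7] / [9];  Q = [1, 3] / [2] / [4]
  Insert 1 (step 5): P = [1, 4] / [2] / [7] / [9];  Q = [1, 3] / [2] / [4] / [5]
  Insert 6 (step 6): P = [1, 4, 6] / [2] / [7] / [9];  Q = [1, 3, 6] / [2] / [4] / [5]
  Insert 3 (step 7): P = [1, 3, 6] / [2, 4] / [7] / [9];  Q = [1, 3, 6] / [2, 7] / [4] / [5]
  Insert 8 (step 8): P = [1, 3, 6, 8] / [2, 4] / [7] / [9];  Q = [1, 3, 6, 8] / [2, 7] / [4] / [5]
  Insert 5 (step 9): P = [1, 3, 5, 8] / [2, 4, 6] / [7] / [9];  Q = [1, 3, 6, 8] / [2, 7, 9] / [4] / [5]
Final shape: (4, 3, 1, 1).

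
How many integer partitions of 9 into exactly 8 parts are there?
p(9, 8 parts) = 1

Partitions of n into exactly k parts ↔ partitions of n − k into at most k parts (subtract 1 from each part). For n = 9, k = 8, the partitions are: 2+1+1+1+1+1+1+1. Count = 1.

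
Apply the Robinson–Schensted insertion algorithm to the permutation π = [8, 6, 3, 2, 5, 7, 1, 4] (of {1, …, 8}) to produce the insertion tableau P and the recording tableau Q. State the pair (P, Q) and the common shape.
P = [1, 4, 7] / [2, 5] / [3] / [6] / [8];  Q = [1, 5, 6] / [2, 8] / [3] / [4] / [7];  common shape = (3, 2, 1, 1, 1)

Row-insert the values π_1, π_2, … into P one at a time, bumping the leftmost entry strictly greater than the inserted value down to the next row. The recording tableau Q records, in position (i, j), the step at which that cell was added to P.
  Insert 8 (step 1): P = [8];  Q = [1]
  Insert 6 (step 2): P = [6] / [8];  Q = [1] / [2]
  Insert 3 (step 3): P = [3] / [6] / [8];  Q = [1] / [2] / [3]
  Insert 2 (step 4): P = [2] / [3] / [6] / [8];  Q = [1] / [2] / [3] / [4]
  Insert 5 (step 5): P = [2, 5] / [3] / [6] / [8];  Q = [1, 5] / [2] / [3] / [4]
  Insert 7 (step 6): P = [2, 5, 7] / [3] / [6] / [8];  Q = [1, 5, 6] / [2] / [3] / [4]
  Insert 1 (step 7): P = [1, 5, 7] / [2] / [3] / [6] / [8];  Q = [1, 5, 6] / [2] / [3] / [4] / [7]
  Insert 4 (step 8): P = [1, 4, 7] / [2, 5] / [3] / [6] / [8];  Q = [1, 5, 6] / [2, 8] / [3] / [4] / [7]
Final shape: (3, 2, 1, 1, 1).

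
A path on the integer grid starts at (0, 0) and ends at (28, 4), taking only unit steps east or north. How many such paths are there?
Number of paths = 35960

A monotone lattice path from (0, 0) to (28, 4) consists of 28 east steps and 4 north steps in some order, so it is determined by which 28 of the 32 steps are east. The count is C(32, 28) = 35960.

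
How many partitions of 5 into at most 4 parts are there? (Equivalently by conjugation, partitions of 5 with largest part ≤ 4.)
p(5, parts ≤ 4) = 6

Partitions of 5 with all parts ≤ 4: 4+1, 3+2, 3+1+1, 2+2+1, 2+1+1+1, 1+1+1+1+1. Count = 6.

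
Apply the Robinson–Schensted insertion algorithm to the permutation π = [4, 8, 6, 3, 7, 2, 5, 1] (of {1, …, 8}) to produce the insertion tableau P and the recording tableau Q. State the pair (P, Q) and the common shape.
P = [1, 5, 7] / [2, 6] / [3] / [4] / [8];  Q = [1, 2, 5] / [3, 7] / [4] / [6] / [8];  common shape = (3, 2, 1, 1, 1)

Row-insert the values π_1, π_2, … into P one at a time, bumping the leftmost entry strictly greater than the inserted value down to the next row. The recording tableau Q records, in position (i, j), the step at which that cell was added to P.
  Insert 4 (step 1): P = [4];  Q = [1]
  Insert 8 (step 2): P = [4, 8];  Q = [1, 2]
  Insert 6 (step 3): P = [4, 6] / [8];  Q = [1, 2] / [3]
  Insert 3 (step 4): P = [3, 6] / [4] / [8];  Q = [1, 2] / [3] / [4]
  Insert 7 (step 5): P = [3, 6, 7] / [4] / [8];  Q = [1, 2, 5] / [3] / [4]
  Insert 2 (step 6): P = [2, 6, 7] / [3] / [4] / [8];  Q = [1, 2, 5] / [3] / [4] / [6]
  Insert 5 (step 7): P = [2, 5, 7] / [3, 6] / [4] / [8];  Q = [1, 2, 5] / [3, 7] / [4] / [6]
  Insert 1 (step 8): P = [1, 5, 7] / [2, 6] / [3] / [4] / [8];  Q = [1, 2, 5] / [3, 7] / [4] / [6] / [8]
Final shape: (3, 2, 1, 1, 1).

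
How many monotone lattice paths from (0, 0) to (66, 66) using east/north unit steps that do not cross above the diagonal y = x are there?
C_66 = 5632681584560312734993915705849145100

These NE paths below the diagonal are counted by the Catalan number C_n = (1/(n + 1)) · C(2n, n). For n = 66: C_66 = (1/67) · C(132, 66) = 377389666165540953244592352291892721700/67 = 5632681584560312734993915705849145100.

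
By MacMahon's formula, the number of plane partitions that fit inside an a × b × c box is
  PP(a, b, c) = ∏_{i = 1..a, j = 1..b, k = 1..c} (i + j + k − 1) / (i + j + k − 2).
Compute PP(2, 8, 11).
PP(2, 8, 11) = 1057896060

Evaluate the triple product over i = 1..2, j = 1..8, k = 1..11. The factors are (2/1) · (3/2) · (4/3) · (5/4) · (6/5) · (7/6) · (8/7) · (9/8) · … (176 factors total). The numerators and denominators telescope so the product is an integer; carrying out the multiplication exactly gives PP(2, 8, 11) = 1057896060.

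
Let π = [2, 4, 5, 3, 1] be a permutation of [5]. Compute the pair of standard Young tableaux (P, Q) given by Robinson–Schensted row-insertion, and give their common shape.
P = [1, 3, 5] / [2] / [4];  Q = [1, 2, 3] / [4] / [5];  common shape = (3, 1, 1)

Row-insert the values π_1, π_2, … into P one at a time, bumping the leftmost entry strictly greater than the inserted value down to the next row. The recording tableau Q records, in position (i, j), the step at which that cell was added to P.
  Insert 2 (step 1): P = [2];  Q = [1]
  Insert 4 (step 2): P = [2, 4];  Q = [1, 2]
  Insert 5 (step 3): P = [2, 4, 5];  Q = [1, 2, 3]
  Insert 3 (step 4): P = [2, 3, 5] / [4];  Q = [1, 2, 3] / [4]
  Insert 1 (step 5): P = [1, 3, 5] / [2] / [4];  Q = [1, 2, 3] / [4] / [5]
Final shape: (3, 1, 1).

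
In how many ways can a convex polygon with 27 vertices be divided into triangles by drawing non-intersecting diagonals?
C_25 = 4861946401452

These polygon triangulations are counted by the Catalan number C_n = (1/(n + 1)) · C(2n, n). For n = 25: C_25 = (1/26) · C(50, 25) = 126410606437752/26 = 4861946401452.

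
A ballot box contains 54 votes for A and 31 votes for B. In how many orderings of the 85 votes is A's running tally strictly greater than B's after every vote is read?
Strict-lead orderings = 40157994677758036959264

Total orderings of the 85 votes with 54 for A: C(85, 54) = 148409980330844919197280. By the Bertrand ballot formula (Cycle Lemma / reflection principle), the number of orderings in which A is strictly ahead of B throughout is (p − q)/(p + q) · C(p + q, p) = (54 − 31)/(54 + 31) · 148409980330844919197280 = 40157994677758036959264.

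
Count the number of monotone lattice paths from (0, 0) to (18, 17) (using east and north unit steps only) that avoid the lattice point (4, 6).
Number of paths = 3601513650

Total paths from (0, 0) to (18, 17): C(35, 18) = 4537567650. Paths through (4, 6): (paths (0, 0) → (4, 6)) × (paths (4, 6) → (18, 17)) = C(10, 4) · C(25, 14) = 210 · 4457400 = 936054000. Avoidance count = 4537567650 − 936054000 = 3601513650.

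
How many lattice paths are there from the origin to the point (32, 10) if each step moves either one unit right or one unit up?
Number of paths = 1471442973

A monotone lattice path from (0, 0) to (32, 10) consists of 32 east steps and 10 north steps in some order, so it is determined by which 32 of the 42 steps are east. The count is C(42, 32) = 1471442973.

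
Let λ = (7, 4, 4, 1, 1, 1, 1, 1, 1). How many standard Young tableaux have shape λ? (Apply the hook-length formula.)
# SYT of shape (7, 4, 4, 1, 1, 1, 1, 1, 1) = 148140720

Hook-length formula: f^λ = n! / Π hook(c), product over all cells c of the Young diagram. For λ = (7, 4, 4, 1, 1, 1, 1, 1, 1), n = 21 boxes. Hook lengths by row (left-to-right, top-to-bottom): [15, 8, 7, 6, 3, 2, 1]; [11, 4, 3, 2]; [10, 3, 2, 1]; [6]; [5]; [4]; [3]; [2]; [1]. Product of hooks = 344881152000. So f^λ = 21! / 344881152000 = 51090942171709440000 / 344881152000 = 148140720.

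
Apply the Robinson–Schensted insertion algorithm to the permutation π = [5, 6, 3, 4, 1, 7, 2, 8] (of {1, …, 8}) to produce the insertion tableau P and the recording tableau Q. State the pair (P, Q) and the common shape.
P = [1, 2, 7, 8] / [3, 4] / [5, 6];  Q = [1, 2, 6, 8] / [3, 4] / [5, 7];  common shape = (4, 2, 2)

Row-insert the values π_1, π_2, … into P one at a time, bumping the leftmost entry strictly greater than the inserted value down to the next row. The recording tableau Q records, in position (i, j), the step at which that cell was added to P.
  Insert 5 (step 1): P = [5];  Q = [1]
  Insert 6 (step 2): P = [5, 6];  Q = [1, 2]
  Insert 3 (step 3): P = [3, 6] / [5];  Q = [1, 2] / [3]
  Insert 4 (step 4): P = [3, 4] / [5, 6];  Q = [1, 2] / [3, 4]
  Insert 1 (step 5): P = [1, 4] / [3, 6] / [5];  Q = [1, 2] / [3, 4] / [5]
  Insert 7 (step 6): P = [1, 4, 7] / [3, 6] / [5];  Q = [1, 2, 6] / [3, 4] / [5]
  Insert 2 (step 7): P = [1, 2, 7] / [3, 4] / [5, 6];  Q = [1, 2, 6] / [3, 4] / [5, 7]
  Insert 8 (step 8): P = [1, 2, 7, 8] / [3, 4] / [5, 6];  Q = [1, 2, 6, 8] / [3, 4] / [5, 7]
Final shape: (4, 2, 2).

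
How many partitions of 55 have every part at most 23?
p(55, parts ≤ 23) = 415852

Use the recurrence p(n, m) = p(n, m−1) + p(n−m, m): either the largest part is < m (count p(n, m−1)) or the largest part is exactly m (remove one copy of m, count p(n−m, m)). With p(0, ·) = 1 this gives p(55, parts ≤ 23) = 415852. (By conjugating Young diagrams, this also counts partitions of 55 into at most 23 parts.)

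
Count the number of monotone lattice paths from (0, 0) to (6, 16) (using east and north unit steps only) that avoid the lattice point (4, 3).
Number of paths = 70938

Total paths from (0, 0) to (6, 16): C(22, 6) = 74613. Paths through (4, 3): (paths (0, 0) → (4, 3)) × (paths (4, 3) → (6, 16)) = C(7, 4) · C(15, 2) = 35 · 105 = 3675. Avoidance count = 74613 − 3675 = 70938.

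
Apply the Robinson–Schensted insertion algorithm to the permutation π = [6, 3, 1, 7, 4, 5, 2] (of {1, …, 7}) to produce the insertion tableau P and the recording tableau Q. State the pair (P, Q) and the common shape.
P = [1, 2, 5] / [3, 4] / [6, 7];  Q = [1, 4, 6] / [2, 5] / [3, 7];  common shape = (3, 2, 2)

Row-insert the values π_1, π_2, … into P one at a time, bumping the leftmost entry strictly greater than the inserted value down to the next row. The recording tableau Q records, in position (i, j), the step at which that cell was added to P.
  Insert 6 (step 1): P = [6];  Q = [1]
  Insert 3 (step 2): P = [3] / [6];  Q = [1] / [2]
  Insert 1 (step 3): P = [1] / [3] / [6];  Q = [1] / [2] / [3]
  Insert 7 (step 4): P = [1, 7] / [3] / [6];  Q = [1, 4] / [2] / [3]
  Insert 4 (step 5): P = [1, 4] / [3, 7] / [6];  Q = [1, 4] / [2, 5] / [3]
  Insert 5 (step 6): P = [1, 4, 5] / [3, 7] / [6];  Q = [1, 4, 6] / [2, 5] / [3]
  Insert 2 (step 7): P = [1, 2, 5] / [3, 4] / [6, 7];  Q = [1, 4, 6] / [2, 5] / [3, 7]
Final shape: (3, 2, 2).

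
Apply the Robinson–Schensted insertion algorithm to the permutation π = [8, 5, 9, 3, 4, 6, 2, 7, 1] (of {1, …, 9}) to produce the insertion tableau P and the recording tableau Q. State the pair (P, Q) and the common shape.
P = [1, 4, 6, 7] / [2, 9] / [3] / [5] / [8];  Q = [1, 3, 6, 8] / [2, 5] / [4] / [7] / [9];  common shape = (4, 2, 1, 1, 1)

Row-insert the values π_1, π_2, … into P one at a time, bumping the leftmost entry strictly greater than the inserted value down to the next row. The recording tableau Q records, in position (i, j), the step at which that cell was added to P.
  Insert 8 (step 1): P = [8];  Q = [1]
  Insert 5 (step 2): P = [5] / [8];  Q = [1] / [2]
  Insert 9 (step 3): P = [5, 9] / [8];  Q = [1, 3] / [2]
  Insert 3 (step 4): P = [3, 9] / [5] / [8];  Q = [1, 3] / [2] / [4]
  Insert 4 (step 5): P = [3, 4] / [5, 9] / [8];  Q = [1, 3] / [2, 5] / [4]
  Insert 6 (step 6): P = [3, 4, 6] / [5, 9] / [8];  Q = [1, 3, 6] / [2, 5] / [4]
  Insert 2 (step 7): P = [2, 4, 6] / [3, 9] / [5] / [8];  Q = [1, 3, 6] / [2, 5] / [4] / [7]
  Insert 7 (step 8): P = [2, 4, 6, 7] / [3, 9] / [5] / [8];  Q = [1, 3, 6, 8] / [2, 5] / [4] / [7]
  Insert 1 (step 9): P = [1, 4, 6, 7] / [2, 9] / [3] / [5] / [8];  Q = [1, 3, 6, 8] / [2, 5] / [4] / [7] / [9]
Final shape: (4, 2, 1, 1, 1).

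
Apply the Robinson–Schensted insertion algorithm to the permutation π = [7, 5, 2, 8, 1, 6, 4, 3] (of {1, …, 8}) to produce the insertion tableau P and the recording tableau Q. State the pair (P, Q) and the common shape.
P = [1, 3] / [2, 4] / [5, 6] / [7, 8];  Q = [1, 4] / [2, 6] / [3, 7] / [5, 8];  common shape = (2, 2, 2, 2)

Row-insert the values π_1, π_2, … into P one at a time, bumping the leftmost entry strictly greater than the inserted value down to the next row. The recording tableau Q records, in position (i, j), the step at which that cell was added to P.
  Insert 7 (step 1): P = [7];  Q = [1]
  Insert 5 (step 2): P = [5] / [7];  Q = [1] / [2]
  Insert 2 (step 3): P = [2] / [5] / [7];  Q = [1] / [2] / [3]
  Insert 8 (step 4): P = [2, 8] / [5] / [7];  Q = [1, 4] / [2] / [3]
  Insert 1 (step 5): P = [1, 8] / [2] / [5] / [7];  Q = [1, 4] / [2] / [3] / [5]
  Insert 6 (step 6): P = [1, 6] / [2, 8] / [5] / [7];  Q = [1, 4] / [2, 6] / [3] / [5]
  Insert 4 (step 7): P = [1, 4] / [2, 6] / [5, 8] / [7];  Q = [1, 4] / [2, 6] / [3, 7] / [5]
  Insert 3 (step 8): P = [1, 3] / [2, 4] / [5, 6] / [7, 8];  Q = [1, 4] / [2, 6] / [3, 7] / [5, 8]
Final shape: (2, 2, 2, 2).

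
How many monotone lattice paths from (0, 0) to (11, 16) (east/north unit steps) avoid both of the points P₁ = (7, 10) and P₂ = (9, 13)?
Number of paths = 5924415

Inclusion–exclusion. Total paths: C(27, 11) = 13037895. Through P₁: C(17, 7)·C(10, 4) = 4084080. Through P₂: C(22, 9)·C(5, 2) = 4974200. Since P₁ is strictly southwest of P₂, a monotone path through both must visit P₁ then P₂; paths through both = C(17, 7)·C(5, 2)·C(5, 2) = 1944800. Avoid both = 13037895 − 4084080 − 4974200 + 1944800 = 5924415.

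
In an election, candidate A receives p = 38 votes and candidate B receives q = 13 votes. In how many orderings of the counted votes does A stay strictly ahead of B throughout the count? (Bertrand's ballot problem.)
Strict-lead orderings = 233460867500

Total orderings of the 51 votes with 38 for A: C(51, 38) = 476260169700. By the Bertrand ballot formula (Cycle Lemma / reflection principle), the number of orderings in which A is strictly ahead of B throughout is (p − q)/(p + q) · C(p + q, p) = (38 − 13)/(38 + 13) · 476260169700 = 233460867500.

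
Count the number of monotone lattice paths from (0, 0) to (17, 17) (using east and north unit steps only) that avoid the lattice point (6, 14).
Number of paths = 2319497580

Total paths from (0, 0) to (17, 17): C(34, 17) = 2333606220. Paths through (6, 14): (paths (0, 0) → (6, 14)) × (paths (6, 14) → (17, 17)) = C(20, 6) · C(14, 11) = 38760 · 364 = 14108640. Avoidance count = 2333606220 − 14108640 = 2319497580.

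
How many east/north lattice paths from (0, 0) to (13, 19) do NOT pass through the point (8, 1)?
Number of paths = 347070759

Total paths from (0, 0) to (13, 19): C(32, 13) = 347373600. Paths through (8, 1): (paths (0, 0) → (8, 1)) × (paths (8, 1) → (13, 19)) = C(9, 8) · C(23, 5) = 9 · 33649 = 302841. Avoidance count = 347373600 − 302841 = 347070759.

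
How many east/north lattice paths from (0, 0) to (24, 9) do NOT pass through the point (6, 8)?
Number of paths = 38510043

Total paths from (0, 0) to (24, 9): C(33, 24) = 38567100. Paths through (6, 8): (paths (0, 0) → (6, 8)) × (paths (6, 8) → (24, 9)) = C(14, 6) · C(19, 18) = 3003 · 19 = 57057. Avoidance count = 38567100 − 57057 = 38510043.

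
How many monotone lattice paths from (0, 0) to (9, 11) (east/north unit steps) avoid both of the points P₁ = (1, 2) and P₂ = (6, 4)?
Number of paths = 77390

Inclusion–exclusion. Total paths: C(20, 9) = 167960. Through P₁: C(3, 1)·C(17, 8) = 72930. Through P₂: C(10, 6)·C(10, 3) = 25200. Since P₁ is strictly southwest of P₂, a monotone path through both must visit P₁ then P₂; paths through both = C(3, 1)·C(7, 5)·C(10, 3) = 7560. Avoid both = 167960 − 72930 − 25200 + 7560 = 77390.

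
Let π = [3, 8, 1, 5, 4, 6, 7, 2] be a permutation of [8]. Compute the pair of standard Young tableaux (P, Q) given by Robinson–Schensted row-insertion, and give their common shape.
P = [1, 2, 6, 7] / [3, 4] / [5] / [8];  Q = [1, 2, 6, 7] / [3, 4] / [5] / [8];  common shape = (4, 2, 1, 1)

Row-insert the values π_1, π_2, … into P one at a time, bumping the leftmost entry strictly greater than the inserted value down to the next row. The recording tableau Q records, in position (i, j), the step at which that cell was added to P.
  Insert 3 (step 1): P = [3];  Q = [1]
  Insert 8 (step 2): P = [3, 8];  Q = [1, 2]
  Insert 1 (step 3): P = [1, 8] / [3];  Q = [1, 2] / [3]
  Insert 5 (step 4): P = [1, 5] / [3, 8];  Q = [1, 2] / [3, 4]
  Insert 4 (step 5): P = [1, 4] / [3, 5] / [8];  Q = [1, 2] / [3, 4] / [5]
  Insert 6 (step 6): P = [1, 4, 6] / [3, 5] / [8];  Q = [1, 2, 6] / [3, 4] / [5]
  Insert 7 (step 7): P = [1, 4, 6, 7] / [3, 5] / [8];  Q = [1, 2, 6, 7] / [3, 4] / [5]
  Insert 2 (step 8): P = [1, 2, 6, 7] / [3, 4] / [5] / [8];  Q = [1, 2, 6, 7] / [3, 4] / [5] / [8]
Final shape: (4, 2, 1, 1).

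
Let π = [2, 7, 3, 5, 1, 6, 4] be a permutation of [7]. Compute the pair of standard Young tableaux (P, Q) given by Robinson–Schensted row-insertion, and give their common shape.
P = [1, 3, 4, 6] / [2, 5] / [7];  Q = [1, 2, 4, 6] / [3, 7] / [5];  common shape = (4, 2, 1)

Row-insert the values π_1, π_2, … into P one at a time, bumping the leftmost entry strictly greater than the inserted value down to the next row. The recording tableau Q records, in position (i, j), the step at which that cell was added to P.
  Insert 2 (step 1): P = [2];  Q = [1]
  Insert 7 (step 2): P = [2, 7];  Q = [1, 2]
  Insert 3 (step 3): P = [2, 3] / [7];  Q = [1, 2] / [3]
  Insert 5 (step 4): P = [2, 3, 5] / [7];  Q = [1, 2, 4] / [3]
  Insert 1 (step 5): P = [1, 3, 5] / [2] / [7];  Q = [1, 2, 4] / [3] / [5]
  Insert 6 (step 6): P = [1, 3, 5, 6] / [2] / [7];  Q = [1, 2, 4, 6] / [3] / [5]
  Insert 4 (step 7): P = [1, 3, 4, 6] / [2, 5] / [7];  Q = [1, 2, 4, 6] / [3, 7] / [5]
Final shape: (4, 2, 1).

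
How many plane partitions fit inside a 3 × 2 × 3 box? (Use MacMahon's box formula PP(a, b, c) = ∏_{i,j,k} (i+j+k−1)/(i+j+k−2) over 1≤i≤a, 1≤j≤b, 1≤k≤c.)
PP(3, 2, 3) = 175

Evaluate the triple product over i = 1..3, j = 1..2, k = 1..3. The factors are (2/1) · (3/2) · (4/3) · (3/2) · (4/3) · (5/4) · (3/2) · (4/3) · … (18 factors total). The numerators and denominators telescope so the product is an integer; carrying out the multiplication exactly gives PP(3, 2, 3) = 175.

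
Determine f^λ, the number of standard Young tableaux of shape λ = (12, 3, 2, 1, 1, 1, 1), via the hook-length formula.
# SYT of shape (12, 3, 2, 1, 1, 1, 1) = 15827000

Hook-length formula: f^λ = n! / Π hook(c), product over all cells c of the Young diagram. For λ = (12, 3, 2, 1, 1, 1, 1), n = 21 boxes. Hook lengths by row (left-to-right, top-to-bottom): [18, 13, 11, 9, 8, 7, 6, 5, 4, 3, 2, 1]; [8, 3, 1]; [6, 1]; [4]; [3]; [2]; [1]. Product of hooks = 3228087582720. So f^λ = 21! / 3228087582720 = 51090942171709440000 / 3228087582720 = 15827000.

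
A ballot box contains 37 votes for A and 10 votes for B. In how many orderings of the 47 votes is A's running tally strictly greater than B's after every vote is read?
Strict-lead orderings = 2974634091

Total orderings of the 47 votes with 37 for A: C(47, 37) = 5178066751. By the Bertrand ballot formula (Cycle Lemma / reflection principle), the number of orderings in which A is strictly ahead of B throughout is (p − q)/(p + q) · C(p + q, p) = (37 − 10)/(37 + 10) · 5178066751 = 2974634091.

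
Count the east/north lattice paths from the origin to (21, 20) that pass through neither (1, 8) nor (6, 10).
Number of paths = 241538367220

Inclusion–exclusion. Total paths: C(41, 21) = 269128937220. Through P₁: C(9, 1)·C(32, 20) = 2032135560. Through P₂: C(16, 6)·C(25, 15) = 26176230080. Since P₁ is strictly southwest of P₂, a monotone path through both must visit P₁ then P₂; paths through both = C(9, 1)·C(7, 5)·C(25, 15) = 617795640. Avoid both = 269128937220 − 2032135560 − 26176230080 + 617795640 = 241538367220.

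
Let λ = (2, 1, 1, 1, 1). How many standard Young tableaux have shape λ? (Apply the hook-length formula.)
# SYT of shape (2, 1, 1, 1, 1) = 5

Hook-length formula: f^λ = n! / Π hook(c), product over all cells c of the Young diagram. For λ = (2, 1, 1, 1, 1), n = 6 boxes. Hook lengths by row (left-to-right, top-to-bottom): [6, 1]; [4]; [3]; [2]; [1]. Product of hooks = 144. So f^λ = 6! / 144 = 720 / 144 = 5.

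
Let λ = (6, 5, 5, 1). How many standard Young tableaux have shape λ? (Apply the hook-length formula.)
# SYT of shape (6, 5, 5, 1) = 388960

Hook-length formula: f^λ = n! / Π hook(c), product over all cells c of the Young diagram. For λ = (6, 5, 5, 1), n = 17 boxes. Hook lengths by row (left-to-right, top-to-bottom): [9, 7, 6, 5, 4, 1]; [7, 5, 4, 3, 2]; [6, 4, 3, 2, 1]; [1]. Product of hooks = 914457600. So f^λ = 17! / 914457600 = 355687428096000 / 914457600 = 388960.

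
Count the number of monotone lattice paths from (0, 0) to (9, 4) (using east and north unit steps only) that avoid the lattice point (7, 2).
Number of paths = 499

Total paths from (0, 0) to (9, 4): C(13, 9) = 715. Paths through (7, 2): (paths (0, 0) → (7, 2)) × (paths (7, 2) → (9, 4)) = C(9, 7) · C(4, 2) = 36 · 6 = 216. Avoidance count = 715 − 216 = 499.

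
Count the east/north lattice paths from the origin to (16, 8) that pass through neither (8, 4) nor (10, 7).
Number of paths = 388960

Inclusion–exclusion. Total paths: C(24, 16) = 735471. Through P₁: C(12, 8)·C(12, 8) = 245025. Through P₂: C(17, 10)·C(7, 6) = 136136. Since P₁ is strictly southwest of P₂, a monotone path through both must visit P₁ then P₂; paths through both = C(12, 8)·C(5, 2)·C(7, 6) = 34650. Avoid both = 735471 − 245025 − 136136 + 34650 = 388960.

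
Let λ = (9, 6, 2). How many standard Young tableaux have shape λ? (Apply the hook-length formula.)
# SYT of shape (9, 6, 2) = 159120

Hook-length formula: f^λ = n! / Π hook(c), product over all cells c of the Young diagram. For λ = (9, 6, 2), n = 17 boxes. Hook lengths by row (left-to-right, top-to-bottom): [11, 10, 8, 7, 6, 5, 3, 2, 1]; [7, 6, 4, 3, 2, 1]; [2, 1]. Product of hooks = 2235340800. So f^λ = 17! / 2235340800 = 355687428096000 / 2235340800 = 159120.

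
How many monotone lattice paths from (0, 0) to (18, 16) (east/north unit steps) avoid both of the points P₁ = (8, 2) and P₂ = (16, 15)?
Number of paths = 1241555475

Inclusion–exclusion. Total paths: C(34, 18) = 2203961430. Through P₁: C(10, 8)·C(24, 10) = 88256520. Through P₂: C(31, 16)·C(3, 2) = 901620585. Since P₁ is strictly southwest of P₂, a monotone path through both must visit P₁ then P₂; paths through both = C(10, 8)·C(21, 8)·C(3, 2) = 27471150. Avoid both = 2203961430 − 88256520 − 901620585 + 27471150 = 1241555475.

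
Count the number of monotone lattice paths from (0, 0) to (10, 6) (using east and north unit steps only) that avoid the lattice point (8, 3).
Number of paths = 6358

Total paths from (0, 0) to (10, 6): C(16, 10) = 8008. Paths through (8, 3): (paths (0, 0) → (8, 3)) × (paths (8, 3) → (10, 6)) = C(11, 8) · C(5, 2) = 165 · 10 = 1650. Avoidance count = 8008 − 1650 = 6358.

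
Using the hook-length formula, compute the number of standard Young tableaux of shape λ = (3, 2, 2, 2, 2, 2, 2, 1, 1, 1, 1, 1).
# SYT of shape (3, 2, 2, 2, 2, 2, 2, 1, 1, 1, 1, 1) = 377910

Hook-length formula: f^λ = n! / Π hook(c), product over all cells c of the Young diagram. For λ = (3, 2, 2, 2, 2, 2, 2, 1, 1, 1, 1, 1), n = 20 boxes. Hook lengths by row (left-to-right, top-to-bottom): [14, 8, 1]; [12, 6]; [11, 5]; [10, 4]; [9, 3]; [8, 2]; [7, 1]; [5]; [4]; [3]; [2]; [1]. Product of hooks = 6437781504000. So f^λ = 20! / 6437781504000 = 2432902008176640000 / 6437781504000 = 377910.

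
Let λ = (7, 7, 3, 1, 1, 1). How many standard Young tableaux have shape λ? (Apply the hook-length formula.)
# SYT of shape (7, 7, 3, 1, 1, 1) = 37791000

Hook-length formula: f^λ = n! / Π hook(c), product over all cells c of the Young diagram. For λ = (7, 7, 3, 1, 1, 1), n = 20 boxes. Hook lengths by row (left-to-right, top-to-bottom): [12, 8, 7, 5, 4, 3, 2]; [11, 7, 6, 4, 3, 2, 1]; [6, 2, 1]; [3]; [2]; [1]. Product of hooks = 64377815040. So f^λ = 20! / 64377815040 = 2432902008176640000 / 64377815040 = 37791000.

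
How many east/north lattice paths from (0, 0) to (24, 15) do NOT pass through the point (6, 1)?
Number of paths = 21840791460

Total paths from (0, 0) to (24, 15): C(39, 24) = 25140840660. Paths through (6, 1): (paths (0, 0) → (6, 1)) × (paths (6, 1) → (24, 15)) = C(7, 6) · C(32, 18) = 7 · 471435600 = 3300049200. Avoidance count = 25140840660 − 3300049200 = 21840791460.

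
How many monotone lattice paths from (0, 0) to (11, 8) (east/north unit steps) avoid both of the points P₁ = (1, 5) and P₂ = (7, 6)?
Number of paths = 48756

Inclusion–exclusion. Total paths: C(19, 11) = 75582. Through P₁: C(6, 1)·C(13, 10) = 1716. Through P₂: C(13, 7)·C(6, 4) = 25740. Since P₁ is strictly southwest of P₂, a monotone path through both must visit P₁ then P₂; paths through both = C(6, 1)·C(7, 6)·C(6, 4) = 630. Avoid both = 75582 − 1716 − 25740 + 630 = 48756.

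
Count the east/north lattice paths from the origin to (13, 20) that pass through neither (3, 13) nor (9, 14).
Number of paths = 391488860

Inclusion–exclusion. Total paths: C(33, 13) = 573166440. Through P₁: C(16, 3)·C(17, 10) = 10890880. Through P₂: C(23, 9)·C(10, 4) = 171609900. Since P₁ is strictly southwest of P₂, a monotone path through both must visit P₁ then P₂; paths through both = C(16, 3)·C(7, 6)·C(10, 4) = 823200. Avoid both = 573166440 − 10890880 − 171609900 + 823200 = 391488860.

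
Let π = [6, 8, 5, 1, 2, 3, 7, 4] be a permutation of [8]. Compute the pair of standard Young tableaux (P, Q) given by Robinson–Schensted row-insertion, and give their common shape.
P = [1, 2, 3, 4] / [5, 7] / [6, 8];  Q = [1, 2, 6, 7] / [3, 5] / [4, 8];  common shape = (4, 2, 2)

Row-insert the values π_1, π_2, … into P one at a time, bumping the leftmost entry strictly greater than the inserted value down to the next row. The recording tableau Q records, in position (i, j), the step at which that cell was added to P.
  Insert 6 (step 1): P = [6];  Q = [1]
  Insert 8 (step 2): P = [6, 8];  Q = [1, 2]
  Insert 5 (step 3): P = [5, 8] / [6];  Q = [1, 2] / [3]
  Insert 1 (step 4): P = [1, 8] / [5] / [6];  Q = [1, 2] / [3] / [4]
  Insert 2 (step 5): P = [1, 2] / [5, 8] / [6];  Q = [1, 2] / [3, 5] / [4]
  Insert 3 (step 6): P = [1, 2, 3] / [5, 8] / [6];  Q = [1, 2, 6] / [3, 5] / [4]
  Insert 7 (step 7): P = [1, 2, 3, 7] / [5, 8] / [6];  Q = [1, 2, 6, 7] / [3, 5] / [4]
  Insert 4 (step 8): P = [1, 2, 3, 4] / [5, 7] / [6, 8];  Q = [1, 2, 6, 7] / [3, 5] / [4, 8]
Final shape: (4, 2, 2).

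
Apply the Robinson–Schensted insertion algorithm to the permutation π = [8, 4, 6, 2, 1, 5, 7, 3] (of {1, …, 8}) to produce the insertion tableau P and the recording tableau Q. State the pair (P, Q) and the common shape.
P = [1, 3, 7] / [2, 5] / [4, 6] / [8];  Q = [1, 3, 7] / [2, 6] / [4, 8] / [5];  common shape = (3, 2, 2, 1)

Row-insert the values π_1, π_2, … into P one at a time, bumping the leftmost entry strictly greater than the inserted value down to the next row. The recording tableau Q records, in position (i, j), the step at which that cell was added to P.
  Insert 8 (step 1): P = [8];  Q = [1]
  Insert 4 (step 2): P = [4] / [8];  Q = [1] / [2]
  Insert 6 (step 3): P = [4, 6] / [8];  Q = [1, 3] / [2]
  Insert 2 (step 4): P = [2, 6] / [4] / [8];  Q = [1, 3] / [2] / [4]
  Insert 1 (step 5): P = [1, 6] / [2] / [4] / [8];  Q = [1, 3] / [2] / [4] / [5]
  Insert 5 (step 6): P = [1, 5] / [2, 6] / [4] / [8];  Q = [1, 3] / [2, 6] / [4] / [5]
  Insert 7 (step 7): P = [1, 5, 7] / [2, 6] / [4] / [8];  Q = [1, 3, 7] / [2, 6] / [4] / [5]
  Insert 3 (step 8): P = [1, 3, 7] / [2, 5] / [4, 6] / [8];  Q = [1, 3, 7] / [2, 6] / [4, 8] / [5]
Final shape: (3, 2, 2, 1).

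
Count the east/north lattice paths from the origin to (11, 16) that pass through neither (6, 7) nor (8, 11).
Number of paths = 6811311

Inclusion–exclusion. Total paths: C(27, 11) = 13037895. Through P₁: C(13, 6)·C(14, 5) = 3435432. Through P₂: C(19, 8)·C(8, 3) = 4232592. Since P₁ is strictly southwest of P₂, a monotone path through both must visit P₁ then P₂; paths through both = C(13, 6)·C(6, 2)·C(8, 3) = 1441440. Avoid both = 13037895 − 3435432 − 4232592 + 1441440 = 6811311.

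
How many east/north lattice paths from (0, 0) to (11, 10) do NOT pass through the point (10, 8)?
Number of paths = 221442

Total paths from (0, 0) to (11, 10): C(21, 11) = 352716. Paths through (10, 8): (paths (0, 0) → (10, 8)) × (paths (10, 8) → (11, 10)) = C(18, 10) · C(3, 1) = 43758 · 3 = 131274. Avoidance count = 352716 − 131274 = 221442.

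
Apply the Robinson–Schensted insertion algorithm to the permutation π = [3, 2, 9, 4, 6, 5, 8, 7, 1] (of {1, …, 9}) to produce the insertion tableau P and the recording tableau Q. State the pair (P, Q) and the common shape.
P = [1, 4, 5, 7] / [2, 6, 8] / [3] / [9];  Q = [1, 3, 5, 7] / [2, 4, 8] / [6] / [9];  common shape = (4, 3, 1, 1)

Row-insert the values π_1, π_2, … into P one at a time, bumping the leftmost entry strictly greater than the inserted value down to the next row. The recording tableau Q records, in position (i, j), the step at which that cell was added to P.
  Insert 3 (step 1): P = [3];  Q = [1]
  Insert 2 (step 2): P = [2] / [3];  Q = [1] / [2]
  Insert 9 (step 3): P = [2, 9] / [3];  Q = [1, 3] / [2]
  Insert 4 (step 4): P = [2, 4] / [3, 9];  Q = [1, 3] / [2, 4]
  Insert 6 (step 5): P = [2, 4, 6] / [3, 9];  Q = [1, 3, 5] / [2, 4]
  Insert 5 (step 6): P = [2, 4, 5] / [3, 6] / [9];  Q = [1, 3, 5] / [2, 4] / [6]
  Insert 8 (step 7): P = [2, 4, 5, 8] / [3, 6] / [9];  Q = [1, 3, 5, 7] / [2, 4] / [6]
  Insert 7 (step 8): P = [2, 4, 5, 7] / [3, 6, 8] / [9];  Q = [1, 3, 5, 7] / [2, 4, 8] / [6]
  Insert 1 (step 9): P = [1, 4, 5, 7] / [2, 6, 8] / [3] / [9];  Q = [1, 3, 5, 7] / [2, 4, 8] / [6] / [9]
Final shape: (4, 3, 1, 1).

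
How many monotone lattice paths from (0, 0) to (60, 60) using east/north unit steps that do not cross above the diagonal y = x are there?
C_60 = 1583850964596120042686772779038896

These NE paths below the diagonal are counted by the Catalan number C_n = (1/(n + 1)) · C(2n, n). For n = 60: C_60 = (1/61) · C(120, 60) = 96614908840363322603893139521372656/61 = 1583850964596120042686772779038896.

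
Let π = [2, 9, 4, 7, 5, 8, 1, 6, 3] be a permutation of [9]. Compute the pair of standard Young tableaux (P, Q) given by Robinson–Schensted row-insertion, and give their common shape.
P = [1, 3, 5, 6] / [2, 4] / [7, 8] / [9];  Q = [1, 2, 4, 6] / [3, 8] / [5, 9] / [7];  common shape = (4, 2, 2, 1)

Row-insert the values π_1, π_2, … into P one at a time, bumping the leftmost entry strictly greater than the inserted value down to the next row. The recording tableau Q records, in position (i, j), the step at which that cell was added to P.
  Insert 2 (step 1): P = [2];  Q = [1]
  Insert 9 (step 2): P = [2, 9];  Q = [1, 2]
  Insert 4 (step 3): P = [2, 4] / [9];  Q = [1, 2] / [3]
  Insert 7 (step 4): P = [2, 4, 7] / [9];  Q = [1, 2, 4] / [3]
  Insert 5 (step 5): P = [2, 4, 5] / [7] / [9];  Q = [1, 2, 4] / [3] / [5]
  Insert 8 (step 6): P = [2, 4, 5, 8] / [7] / [9];  Q = [1, 2, 4, 6] / [3] / [5]
  Insert 1 (step 7): P = [1, 4, 5, 8] / [2] / [7] / [9];  Q = [1, 2, 4, 6] / [3] / [5] / [7]
  Insert 6 (step 8): P = [1, 4, 5, 6] / [2, 8] / [7] / [9];  Q = [1, 2, 4, 6] / [3, 8] / [5] / [7]
  Insert 3 (step 9): P = [1, 3, 5, 6] / [2, 4] / [7, 8] / [9];  Q = [1, 2, 4, 6] / [3, 8] / [5, 9] / [7]
Final shape: (4, 2, 2, 1).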